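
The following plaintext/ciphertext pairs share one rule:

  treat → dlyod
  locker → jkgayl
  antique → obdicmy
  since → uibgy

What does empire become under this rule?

t(19)→d(3) and r(17)→l(11) fit y≡9x+14 (mod 26); the inverse of 9 mod 26 is 3. Each letter's alphabet position (a=0..z=25) is mapped through 9·x+14 mod 26 — an affine cipher.
On empire: e(4)→9·4+14≡24=y; m(12)→9·12+14≡18=s; p(15)→9·15+14≡19=t; i(8)→9·8+14≡8=i; r(17)→9·17+14≡11=l; e(4)→9·4+14≡24=y (all mod 26).

ystily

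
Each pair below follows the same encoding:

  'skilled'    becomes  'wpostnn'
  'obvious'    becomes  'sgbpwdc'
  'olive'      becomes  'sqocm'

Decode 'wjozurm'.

In skilled: s→w is +4, k→p is +5, i→o is +6, l→s is +7 — the shift increases by 1 each position. Letter i (0-indexed) is shifted by i+4, so successive shifts are 4, 5, 6, ….
Reversing it on wjozurm: w−4=s, j−5=e, o−6=i, z−7=s, u−8=m, r−9=i, m−10=c.

seismic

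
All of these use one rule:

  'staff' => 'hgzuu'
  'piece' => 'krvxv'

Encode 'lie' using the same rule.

Each pair mirrors across the alphabet (s↔h, t↔g, a↔z): positions sum to 25. This is the alphabet-reversal cipher (Atbash): a becomes z, b becomes y, etc.
Applying it to lie: l↔o, i↔r, e↔v.

orv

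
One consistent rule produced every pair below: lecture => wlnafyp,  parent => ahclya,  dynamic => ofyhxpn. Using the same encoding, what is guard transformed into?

rblyo

The shifts repeat in a cycle of length 2: positions 0,1,… shift by +11, +7, then the pattern repeats.
Applying it to guard: g+11=r, u+7=b, a+11=l, r+7=y, d+11=o.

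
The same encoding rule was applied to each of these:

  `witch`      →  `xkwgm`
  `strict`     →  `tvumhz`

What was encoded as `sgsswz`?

In witch: w→x is +1, i→k is +2, t→w is +3, c→g is +4 — the shift increases by 1 each position. The shift increases by 1 at each position, starting from +1: 1, 2, 3, ….
Reversing it on sgsswz: s−1=r, g−2=e, s−3=p, s−4=o, w−5=r, z−6=t.

report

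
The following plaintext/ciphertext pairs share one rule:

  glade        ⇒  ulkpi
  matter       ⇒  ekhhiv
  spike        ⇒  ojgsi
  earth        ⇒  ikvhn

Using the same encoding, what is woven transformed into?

This is an affine cipher: with a=0,…,z=25, each position x becomes (19x+10) mod 26.
Applying it to woven: w(22)→19·22+10≡12=m; o(14)→19·14+10≡16=q; v(21)→19·21+10≡19=t; e(4)→19·4+10≡8=i; n(13)→19·13+10≡23=x (all mod 26).

mqtix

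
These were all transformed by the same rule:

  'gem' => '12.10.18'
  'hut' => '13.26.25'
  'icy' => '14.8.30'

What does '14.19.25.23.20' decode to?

The number is (letter's place in the alphabet, a=1) + 5.
Decoding 14.19.25.23.20: 14→(14−5)÷1=9=i, 19→(19−5)÷1=14=n, 25→(25−5)÷1=20=t, 23→(23−5)÷1=18=r, 20→(20−5)÷1=15=o.

intro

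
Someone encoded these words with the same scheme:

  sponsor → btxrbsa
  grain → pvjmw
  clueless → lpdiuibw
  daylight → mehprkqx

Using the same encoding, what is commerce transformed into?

It's a Vigenère-style cipher with numeric key [9,4]: position i shifts by key[i mod 2].
On commerce: c+9=l, o+4=s, m+9=v, m+4=q, e+9=n, r+4=v, c+9=l, e+4=i.

lsvqnvli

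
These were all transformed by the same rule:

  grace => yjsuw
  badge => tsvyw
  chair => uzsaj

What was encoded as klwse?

Compare letters: g→y is +18, r→j is +18, a→s is +18 — a constant shift. Each letter is shifted forward by 18 in the alphabet (a Caesar shift of +18).
Decoding klwse: k−18=s, l−18=t, w−18=e, s−18=a, e−18=m.

steam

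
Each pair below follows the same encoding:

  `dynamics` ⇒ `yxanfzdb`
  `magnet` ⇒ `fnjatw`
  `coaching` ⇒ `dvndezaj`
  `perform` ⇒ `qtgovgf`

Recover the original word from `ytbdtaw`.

descent

d(3)→y(24) and y(24)→x(23) fit y≡21x+13 (mod 26); the inverse of 21 mod 26 is 5. Each letter's alphabet position (a=0..z=25) is mapped through 21·x+13 mod 26 — an affine cipher.
Decoding ytbdtaw: y(24)→5·(24−13)≡3=d; t(19)→5·(19−13)≡4=e; b(1)→5·(1−13)≡18=s; d(3)→5·(3−13)≡2=c; t(19)→5·(19−13)≡4=e; a(0)→5·(0−13)≡13=n; w(22)→5·(22−13)≡19=t (all mod 26).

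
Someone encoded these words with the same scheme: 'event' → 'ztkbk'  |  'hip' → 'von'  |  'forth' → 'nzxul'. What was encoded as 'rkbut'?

novel

The output letters match the input read backwards, each shifted +6: event reversed is tneve. Two steps: reverse the string, then apply a Caesar shift of +6.
Reversing it on rkbut: shift back: r−6=l, k−6=e, b−6=v, u−6=o, t−6=n → levon; then reverse → novel.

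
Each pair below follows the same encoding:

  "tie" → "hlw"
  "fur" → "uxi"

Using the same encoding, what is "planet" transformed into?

The output letters match the input read backwards, each shifted +3: tie reversed is eit. The word is reversed, then every letter is shifted forward by 3.
Applying it to planet: reverse → tenalp; then shift: t+3=w, e+3=h, n+3=q, a+3=d, l+3=o, p+3=s.

whqdos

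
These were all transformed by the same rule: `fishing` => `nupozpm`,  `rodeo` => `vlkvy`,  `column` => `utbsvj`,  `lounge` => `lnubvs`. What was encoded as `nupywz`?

Two steps: reverse the string, then apply a Caesar shift of +7.
Decoding nupywz: shift back: n−7=g, u−7=n, p−7=i, y−7=r, w−7=p, z−7=s → gnirps; then reverse → spring.

spring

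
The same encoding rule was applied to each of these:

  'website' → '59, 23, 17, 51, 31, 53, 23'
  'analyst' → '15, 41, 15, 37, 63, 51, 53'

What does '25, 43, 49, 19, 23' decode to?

The formula is n = 2×(alphabet index, a=1) + 13.
Reversing it on 25, 43, 49, 19, 23: 25→(25−13)÷2=6=f, 43→(43−13)÷2=15=o, 49→(49−13)÷2=18=r, 19→(19−13)÷2=3=c, 23→(23−13)÷2=5=e.

force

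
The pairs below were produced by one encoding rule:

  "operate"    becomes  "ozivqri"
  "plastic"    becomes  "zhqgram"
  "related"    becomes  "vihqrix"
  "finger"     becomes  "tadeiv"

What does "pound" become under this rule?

o(14)→o(14) and p(15)→z(25) fit y≡11x+16 (mod 26); the inverse of 11 mod 26 is 19. Treating letters as 0–25, the rule is x ↦ 11x + 16 (mod 26).
For pound: p(15)→11·15+16≡25=z; o(14)→11·14+16≡14=o; u(20)→11·20+16≡2=c; n(13)→11·13+16≡3=d; d(3)→11·3+16≡23=x (all mod 26).

zocdx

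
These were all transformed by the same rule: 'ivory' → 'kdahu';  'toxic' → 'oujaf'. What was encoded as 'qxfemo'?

The output letters match the input read backwards, each shifted +12: ivory reversed is yrovi. Two steps: reverse the string, then apply a Caesar shift of +12.
Reversing it on qxfemo: shift back: q−12=e, x−12=l, f−12=t, e−12=s, m−12=a, o−12=c → eltsac; then reverse → castle.

castle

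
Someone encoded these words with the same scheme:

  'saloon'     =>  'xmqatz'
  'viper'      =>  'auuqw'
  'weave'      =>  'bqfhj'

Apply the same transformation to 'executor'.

jjjozftd

Shifts by position in saloon: pos 0: s→x (+5), pos 1: a→m (+12), pos 2: l→q (+5), pos 3: o→a (+12) — repeating every 2. The shifts repeat in a cycle of length 2: positions 0,1,… shift by +5, +12, then the pattern repeats.
Applying it to executor: e+5=j, x+12=j, e+5=j, c+12=o, u+5=z, t+12=f, o+5=t, r+12=d.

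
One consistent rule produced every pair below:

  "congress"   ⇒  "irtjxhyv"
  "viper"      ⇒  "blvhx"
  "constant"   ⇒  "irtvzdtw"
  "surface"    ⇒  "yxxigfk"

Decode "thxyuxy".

Shifts by position in congress: pos 0: c→i (+6), pos 1: o→r (+3), pos 2: n→t (+6), pos 3: g→j (+3) — repeating every 2. The shifts repeat in a cycle of length 2: positions 0,1,… shift by +6, +3, then the pattern repeats.
Reversing it on thxyuxy: t−6=n, h−3=e, x−6=r, y−3=v, u−6=o, x−3=u, y−6=s.

nervous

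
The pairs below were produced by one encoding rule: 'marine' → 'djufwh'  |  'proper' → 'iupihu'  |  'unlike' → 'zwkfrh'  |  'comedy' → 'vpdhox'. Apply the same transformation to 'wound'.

m(12)→d(3) and a(0)→j(9) fit y≡19x+9 (mod 26); the inverse of 19 mod 26 is 11. Treating letters as 0–25, the rule is x ↦ 19x + 9 (mod 26).
For wound: w(22)→19·22+9≡11=l; o(14)→19·14+9≡15=p; u(20)→19·20+9≡25=z; n(13)→19·13+9≡22=w; d(3)→19·3+9≡14=o (all mod 26).

lpzwo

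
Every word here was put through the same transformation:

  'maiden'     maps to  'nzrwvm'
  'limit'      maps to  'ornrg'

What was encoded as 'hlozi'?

Each pair mirrors across the alphabet (m↔n, a↔z, i↔r): positions sum to 25. Each letter is replaced by its mirror in the alphabet: a↔z, b↔y, c↔x, and so on (the Atbash cipher).
Decoding hlozi: h↔s, l↔o, o↔l, z↔a, i↔r.

solar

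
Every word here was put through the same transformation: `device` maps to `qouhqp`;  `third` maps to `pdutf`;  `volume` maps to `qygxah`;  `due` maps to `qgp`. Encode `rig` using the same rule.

sud

The output letters match the input read backwards, each shifted +12: device reversed is ecived. Read the word backwards and shift each letter +12.
For rig: reverse → gir; then shift: g+12=s, i+12=u, r+12=d.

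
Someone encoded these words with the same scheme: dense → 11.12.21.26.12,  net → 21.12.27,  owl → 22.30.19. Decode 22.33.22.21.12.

ozone

Letters become their 1-based position plus 7 (so a→8, b→9, …).
Decoding 22.33.22.21.12: 22→(22−7)÷1=15=o, 33→(33−7)÷1=26=z, 22→(22−7)÷1=15=o, 21→(21−7)÷1=14=n, 12→(12−7)÷1=5=e.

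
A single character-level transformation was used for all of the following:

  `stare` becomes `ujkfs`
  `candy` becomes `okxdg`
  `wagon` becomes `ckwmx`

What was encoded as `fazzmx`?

s(18)→u(20) and t(19)→j(9) fit y≡15x+10 (mod 26); the inverse of 15 mod 26 is 7. Treating letters as 0–25, the rule is x ↦ 15x + 10 (mod 26).
Undoing it on fazzmx: f(5)→7·(5−10)≡17=r; a(0)→7·(0−10)≡8=i; z(25)→7·(25−10)≡1=b; z(25)→7·(25−10)≡1=b; m(12)→7·(12−10)≡14=o; x(23)→7·(23−10)≡13=n (all mod 26).

ribbon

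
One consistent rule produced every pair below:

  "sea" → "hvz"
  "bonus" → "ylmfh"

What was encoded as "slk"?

Each pair mirrors across the alphabet (s↔h, e↔v, a↔z): positions sum to 25. This is the alphabet-reversal cipher (Atbash): a becomes z, b becomes y, etc.
Decoding slk: s↔h, l↔o, k↔p.

hop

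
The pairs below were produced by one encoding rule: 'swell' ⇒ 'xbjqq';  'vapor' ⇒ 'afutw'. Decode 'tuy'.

opt

Compare letters: s→x is +5, w→b is +5, e→j is +5 — a constant shift. It's a constant shift of +5 (ROT5).
Undoing it on tuy: t−5=o, u−5=p, y−5=t.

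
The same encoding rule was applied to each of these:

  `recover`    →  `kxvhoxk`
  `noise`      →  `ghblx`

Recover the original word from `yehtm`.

float

Compare letters: r→k is +19, e→x is +19, c→v is +19 — a constant shift. It's a constant shift of +19 (ROT19).
Undoing it on yehtm: y−19=f, e−19=l, h−19=o, t−19=a, m−19=t.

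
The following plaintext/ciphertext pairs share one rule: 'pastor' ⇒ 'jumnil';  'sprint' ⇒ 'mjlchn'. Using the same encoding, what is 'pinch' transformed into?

Compare letters: p→j is +20, a→u is +20, s→m is +20 — a constant shift. It's a constant shift of +20 (ROT20).
For pinch: p+20=j, i+20=c, n+20=h, c+20=w, h+20=b.

jchwb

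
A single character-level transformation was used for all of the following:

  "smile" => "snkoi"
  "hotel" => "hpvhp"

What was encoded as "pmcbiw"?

In smile: s→s is +0, m→n is +1, i→k is +2, l→o is +3 — the shift increases by 1 each position. The shift increases by 1 at each position, starting from +0: 0, 1, 2, ….
Reversing it on pmcbiw: p−0=p, m−1=l, c−2=a, b−3=y, i−4=e, w−5=r.

player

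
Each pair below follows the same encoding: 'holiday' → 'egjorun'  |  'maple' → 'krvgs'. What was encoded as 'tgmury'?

slogan

The output letters match the input read backwards, each shifted +6: holiday reversed is yadiloh. Two steps: reverse the string, then apply a Caesar shift of +6.
Decoding tgmury: shift back: t−6=n, g−6=a, m−6=g, u−6=o, r−6=l, y−6=s → nagols; then reverse → slogan.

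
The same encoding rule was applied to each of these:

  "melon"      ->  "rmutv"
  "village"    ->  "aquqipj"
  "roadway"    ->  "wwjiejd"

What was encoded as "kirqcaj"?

failure

Shifts by position in melon: pos 0: m→r (+5), pos 1: e→m (+8), pos 2: l→u (+9), pos 3: o→t (+5), pos 4: n→v (+8) — repeating every 3. It's a Vigenère-style cipher with numeric key [5,8,9]: position i shifts by key[i mod 3].
Undoing it on kirqcaj: k−5=f, i−8=a, r−9=i, q−5=l, c−8=u, a−9=r, j−5=e.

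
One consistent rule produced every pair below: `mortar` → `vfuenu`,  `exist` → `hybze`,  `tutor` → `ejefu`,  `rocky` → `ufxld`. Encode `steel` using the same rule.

m(12)→v(21) and o(14)→f(5) fit y≡5x+13 (mod 26); the inverse of 5 mod 26 is 21. This is an affine cipher: with a=0,…,z=25, each position x becomes (5x+13) mod 26.
On steel: s(18)→5·18+13≡25=z; t(19)→5·19+13≡4=e; e(4)→5·4+13≡7=h; e(4)→5·4+13≡7=h; l(11)→5·11+13≡16=q (all mod 26).

zehhq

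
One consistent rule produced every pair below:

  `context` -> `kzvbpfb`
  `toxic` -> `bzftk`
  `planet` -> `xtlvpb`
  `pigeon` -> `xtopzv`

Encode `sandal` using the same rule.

alvllt

The shift depends on letter class: consonant c→k is +8, but vowel o→z is +11. The rule splits by letter class: vowels +11, consonants +8.
For sandal: s(cons)+8=a, a(vowel)+11=l, n(cons)+8=v, d(cons)+8=l, a(vowel)+11=l, l(cons)+8=t.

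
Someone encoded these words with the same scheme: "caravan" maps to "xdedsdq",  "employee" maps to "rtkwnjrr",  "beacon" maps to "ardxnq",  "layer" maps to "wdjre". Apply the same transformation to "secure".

brxver

c(2)→x(23) and a(0)→d(3) fit y≡23x+3 (mod 26); the inverse of 23 mod 26 is 17. This is an affine cipher: with a=0,…,z=25, each position x becomes (23x+3) mod 26.
On secure: s(18)→23·18+3≡1=b; e(4)→23·4+3≡17=r; c(2)→23·2+3≡23=x; u(20)→23·20+3≡21=v; r(17)→23·17+3≡4=e; e(4)→23·4+3≡17=r (all mod 26).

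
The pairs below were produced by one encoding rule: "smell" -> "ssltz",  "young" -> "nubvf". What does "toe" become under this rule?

lva

The output letters match the input read backwards, each shifted +7: smell reversed is llems. Two steps: reverse the string, then apply a Caesar shift of +7.
On toe: reverse → eot; then shift: e+7=l, o+7=v, t+7=a.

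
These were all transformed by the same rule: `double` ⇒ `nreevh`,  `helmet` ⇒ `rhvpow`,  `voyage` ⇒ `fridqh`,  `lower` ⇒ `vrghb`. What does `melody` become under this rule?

whvrnb

Shifts by position in double: pos 0: d→n (+10), pos 1: o→r (+3), pos 2: u→e (+10), pos 3: b→e (+3) — repeating every 2. The shifts repeat in a cycle of length 2: positions 0,1,… shift by +10, +3, then the pattern repeats.
Applying it to melody: m+10=w, e+3=h, l+10=v, o+3=r, d+10=n, y+3=b.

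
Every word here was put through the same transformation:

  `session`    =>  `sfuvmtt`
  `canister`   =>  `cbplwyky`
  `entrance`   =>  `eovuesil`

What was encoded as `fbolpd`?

family

The shift increases by 1 at each position, starting from +0: 0, 1, 2, ….
Reversing it on fbolpd: f−0=f, b−1=a, o−2=m, l−3=i, p−4=l, d−5=y.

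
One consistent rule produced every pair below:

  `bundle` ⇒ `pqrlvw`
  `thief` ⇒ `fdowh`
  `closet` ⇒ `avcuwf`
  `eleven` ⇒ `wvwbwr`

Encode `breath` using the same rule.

pjwefd

b(1)→p(15) and u(20)→q(16) fit y≡11x+4 (mod 26); the inverse of 11 mod 26 is 19. Treating letters as 0–25, the rule is x ↦ 11x + 4 (mod 26).
On breath: b(1)→11·1+4≡15=p; r(17)→11·17+4≡9=j; e(4)→11·4+4≡22=w; a(0)→11·0+4≡4=e; t(19)→11·19+4≡5=f; h(7)→11·7+4≡3=d (all mod 26).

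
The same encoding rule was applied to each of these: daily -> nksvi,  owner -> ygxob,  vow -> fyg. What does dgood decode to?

Compare letters: d→n is +10, a→k is +10, i→s is +10 — a constant shift. Each letter is shifted forward by 10 in the alphabet (a Caesar shift of +10).
Undoing it on dgood: d−10=t, g−10=w, o−10=e, o−10=e, d−10=t.

tweet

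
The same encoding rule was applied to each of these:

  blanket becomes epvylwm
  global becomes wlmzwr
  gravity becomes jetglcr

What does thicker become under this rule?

The output letters match the input read backwards, each shifted +11: blanket reversed is teknalb. Read the word backwards and shift each letter +11.
For thicker: reverse → rekciht; then shift: r+11=c, e+11=p, k+11=v, c+11=n, i+11=t, h+11=s, t+11=e.

cpvntse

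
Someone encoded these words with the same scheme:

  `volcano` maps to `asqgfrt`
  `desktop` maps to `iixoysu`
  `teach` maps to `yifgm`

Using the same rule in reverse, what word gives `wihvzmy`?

Shifts by position in volcano: pos 0: v→a (+5), pos 1: o→s (+4), pos 2: l→q (+5), pos 3: c→g (+4) — repeating every 2. It's a Vigenère-style cipher with numeric key [5,4]: position i shifts by key[i mod 2].
Undoing it on wihvzmy: w−5=r, i−4=e, h−5=c, v−4=r, z−5=u, m−4=i, y−5=t.

recruit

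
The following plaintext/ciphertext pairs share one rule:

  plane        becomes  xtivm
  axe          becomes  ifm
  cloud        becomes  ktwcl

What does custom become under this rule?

kcabwu

Compare letters: p→x is +8, l→t is +8, a→i is +8 — a constant shift. Each letter is shifted forward by 8 in the alphabet (a Caesar shift of +8).
For custom: c+8=k, u+8=c, s+8=a, t+8=b, o+8=w, m+8=u.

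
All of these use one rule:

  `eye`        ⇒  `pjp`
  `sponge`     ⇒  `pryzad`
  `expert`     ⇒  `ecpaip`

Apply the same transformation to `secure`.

pcfnpd

The output letters match the input read backwards, each shifted +11: eye reversed is eye. Read the word backwards and shift each letter +11.
For secure: reverse → eruces; then shift: e+11=p, r+11=c, u+11=f, c+11=n, e+11=p, s+11=d.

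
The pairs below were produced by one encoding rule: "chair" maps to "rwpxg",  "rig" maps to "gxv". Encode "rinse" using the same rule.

Each letter is shifted forward by 15 in the alphabet (a Caesar shift of +15).
For rinse: r+15=g, i+15=x, n+15=c, s+15=h, e+15=t.

gxcht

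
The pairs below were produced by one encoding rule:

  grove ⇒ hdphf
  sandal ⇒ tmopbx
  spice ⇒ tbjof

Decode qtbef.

Shifts by position in grove: pos 0: g→h (+1), pos 1: r→d (+12), pos 2: o→p (+1), pos 3: v→h (+12) — repeating every 2. It's a Vigenère-style cipher with numeric key [1,12]: position i shifts by key[i mod 2].
Decoding qtbef: q−1=p, t−12=h, b−1=a, e−12=s, f−1=e.

phase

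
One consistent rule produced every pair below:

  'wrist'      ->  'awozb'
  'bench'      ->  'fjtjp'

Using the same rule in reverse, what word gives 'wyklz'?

steer

In wrist: w→a is +4, r→w is +5, i→o is +6, s→z is +7 — the shift increases by 1 each position. Letter i (0-indexed) is shifted by i+4, so successive shifts are 4, 5, 6, ….
Reversing it on wyklz: w−4=s, y−5=t, k−6=e, l−7=e, z−8=r.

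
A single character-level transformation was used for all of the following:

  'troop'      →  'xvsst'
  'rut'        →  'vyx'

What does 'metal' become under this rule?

Compare letters: t→x is +4, r→v is +4, o→s is +4 — a constant shift. This is a Caesar cipher with shift 4.
Applying it to metal: m+4=q, e+4=i, t+4=x, a+4=e, l+4=p.

qixep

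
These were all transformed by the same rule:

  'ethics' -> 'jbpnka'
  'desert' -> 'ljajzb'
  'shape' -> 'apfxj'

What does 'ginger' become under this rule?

The shift depends on letter class: consonant t→b is +8, but vowel e→j is +5. Vowels shift forward by 5 and consonants shift forward by 8.
Applying it to ginger: g(cons)+8=o, i(vowel)+5=n, n(cons)+8=v, g(cons)+8=o, e(vowel)+5=j, r(cons)+8=z.

onvojz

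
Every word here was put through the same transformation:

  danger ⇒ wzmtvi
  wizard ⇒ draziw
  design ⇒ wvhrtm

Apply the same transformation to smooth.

hnllgs

Each letter is replaced by its mirror in the alphabet: a↔z, b↔y, c↔x, and so on (the Atbash cipher).
Applying it to smooth: s↔h, m↔n, o↔l, o↔l, t↔g, h↔s.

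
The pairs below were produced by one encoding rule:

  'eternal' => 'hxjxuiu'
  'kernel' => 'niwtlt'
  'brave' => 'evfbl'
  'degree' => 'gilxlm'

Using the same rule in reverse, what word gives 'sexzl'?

In eternal: e→h is +3, t→x is +4, e→j is +5, r→x is +6 — the shift increases by 1 each position. Letter i (0-indexed) is shifted by i+3, so successive shifts are 3, 4, 5, ….
Reversing it on sexzl: s−3=p, e−4=a, x−5=s, z−6=t, l−7=e.

paste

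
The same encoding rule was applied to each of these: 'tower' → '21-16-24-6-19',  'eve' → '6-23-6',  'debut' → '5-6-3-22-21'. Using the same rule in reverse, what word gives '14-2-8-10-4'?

t is letter #20 and maps to 21: an offset of 1. The number is (letter's place in the alphabet, a=1) + 1.
Decoding 14-2-8-10-4: 14→(14−1)÷1=13=m, 2→(2−1)÷1=1=a, 8→(8−1)÷1=7=g, 10→(10−1)÷1=9=i, 4→(4−1)÷1=3=c.

magic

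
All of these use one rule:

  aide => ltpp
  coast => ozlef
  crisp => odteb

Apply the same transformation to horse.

Vowels shift forward by 11 and consonants shift forward by 12.
Applying it to horse: h(cons)+12=t, o(vowel)+11=z, r(cons)+12=d, s(cons)+12=e, e(vowel)+11=p.

tzdep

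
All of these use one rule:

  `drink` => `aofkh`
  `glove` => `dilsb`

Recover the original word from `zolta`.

crowd

Compare letters: d→a is +23, r→o is +23, i→f is +23 — a constant shift. Each letter is shifted forward by 23 in the alphabet (a Caesar shift of +23).
Undoing it on zolta: z−23=c, o−23=r, l−23=o, t−23=w, a−23=d.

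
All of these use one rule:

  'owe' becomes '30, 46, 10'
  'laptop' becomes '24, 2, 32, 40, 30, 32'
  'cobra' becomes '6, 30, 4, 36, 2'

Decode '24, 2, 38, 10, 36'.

laser

o(#15)→30 and w(#23)→46: differences scale by 2, so n = 2·pos + 0. With a=1..z=26, the number is 2·pos.
Reversing it on 24, 2, 38, 10, 36: 24→(24−0)÷2=12=l, 2→(2−0)÷2=1=a, 38→(38−0)÷2=19=s, 10→(10−0)÷2=5=e, 36→(36−0)÷2=18=r.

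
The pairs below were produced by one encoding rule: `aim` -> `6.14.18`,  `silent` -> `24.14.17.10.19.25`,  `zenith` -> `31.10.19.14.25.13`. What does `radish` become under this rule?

a is letter #1 and maps to 6: an offset of 5. Letters become their 1-based position plus 5 (so a→6, b→7, …).
Applying it to radish: r=18→23, a=1→6, d=4→9, i=9→14, s=19→24, h=8→13.

23.6.9.14.24.13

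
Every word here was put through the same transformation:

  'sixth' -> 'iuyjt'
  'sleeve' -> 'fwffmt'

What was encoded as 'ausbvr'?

quartz

The output letters match the input read backwards, each shifted +1: sixth reversed is htxis. Read the word backwards and shift each letter +1.
Undoing it on ausbvr: shift back: a−1=z, u−1=t, s−1=r, b−1=a, v−1=u, r−1=q → ztrauq; then reverse → quartz.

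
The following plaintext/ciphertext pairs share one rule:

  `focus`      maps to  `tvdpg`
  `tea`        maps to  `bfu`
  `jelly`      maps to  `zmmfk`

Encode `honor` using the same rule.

spopi

The output letters match the input read backwards, each shifted +1: focus reversed is sucof. The word is reversed, then every letter is shifted forward by 1.
Applying it to honor: reverse → ronoh; then shift: r+1=s, o+1=p, n+1=o, o+1=p, h+1=i.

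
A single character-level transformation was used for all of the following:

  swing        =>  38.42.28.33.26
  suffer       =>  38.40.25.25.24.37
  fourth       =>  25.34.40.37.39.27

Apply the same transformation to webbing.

42.24.21.21.28.33.26

s is letter #19 and maps to 38: an offset of 19. Letters become their 1-based position plus 19 (so a→20, b→21, …).
On webbing: w=23→42, e=5→24, b=2→21, b=2→21, i=9→28, n=14→33, g=7→26.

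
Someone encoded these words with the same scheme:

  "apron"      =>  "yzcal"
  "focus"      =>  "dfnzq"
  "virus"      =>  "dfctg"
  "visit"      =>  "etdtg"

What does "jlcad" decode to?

spray

The output letters match the input read backwards, each shifted +11: apron reversed is norpa. Two steps: reverse the string, then apply a Caesar shift of +11.
Undoing it on jlcad: shift back: j−11=y, l−11=a, c−11=r, a−11=p, d−11=s → yarps; then reverse → spray.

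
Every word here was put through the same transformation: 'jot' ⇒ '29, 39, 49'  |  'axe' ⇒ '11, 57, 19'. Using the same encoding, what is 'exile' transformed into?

19, 57, 27, 33, 19

Each letter becomes 2×(its alphabet position, a=1..z=26) + 9.
For exile: e=5→19, x=24→57, i=9→27, l=12→33, e=5→19.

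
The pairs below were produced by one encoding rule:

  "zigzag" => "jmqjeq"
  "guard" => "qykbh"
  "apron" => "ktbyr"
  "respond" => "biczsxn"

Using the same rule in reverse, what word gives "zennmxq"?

Shifts by position in zigzag: pos 0: z→j (+10), pos 1: i→m (+4), pos 2: g→q (+10), pos 3: z→j (+10), pos 4: a→e (+4), pos 5: g→q (+10) — repeating every 3. The shifts repeat in a cycle of length 3: positions 0,1,… shift by +10, +4, +10, then the pattern repeats.
Undoing it on zennmxq: z−10=p, e−4=a, n−10=d, n−10=d, m−4=i, x−10=n, q−10=g.

padding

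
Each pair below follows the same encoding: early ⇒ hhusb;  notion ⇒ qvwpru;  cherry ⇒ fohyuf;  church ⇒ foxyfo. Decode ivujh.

force

Shifts by position in early: pos 0: e→h (+3), pos 1: a→h (+7), pos 2: r→u (+3), pos 3: l→s (+7) — repeating every 2. A repeating key of period 2 is used — shifts +3, +7 over and over.
Decoding ivujh: i−3=f, v−7=o, u−3=r, j−7=c, h−3=e.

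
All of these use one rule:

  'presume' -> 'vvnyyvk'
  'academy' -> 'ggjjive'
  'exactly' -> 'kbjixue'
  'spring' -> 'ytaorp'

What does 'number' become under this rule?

The shifts repeat in a cycle of length 3: positions 0,1,… shift by +6, +4, +9, then the pattern repeats.
For number: n+6=t, u+4=y, m+9=v, b+6=h, e+4=i, r+9=a.

tyvhia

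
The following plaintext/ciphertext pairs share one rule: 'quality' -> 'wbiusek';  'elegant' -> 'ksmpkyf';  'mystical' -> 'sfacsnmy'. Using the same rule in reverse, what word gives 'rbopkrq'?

luggage

Letter i (0-indexed) is shifted by i+6, so successive shifts are 6, 7, 8, ….
Undoing it on rbopkrq: r−6=l, b−7=u, o−8=g, p−9=g, k−10=a, r−11=g, q−12=e.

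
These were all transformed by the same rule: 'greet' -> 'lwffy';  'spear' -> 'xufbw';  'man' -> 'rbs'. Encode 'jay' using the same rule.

The shift depends on letter class: consonant g→l is +5, but vowel e→f is +1. Two shifts are in play — +1 for a/e/i/o/u, +5 for every other letter.
For jay: j(cons)+5=o, a(vowel)+1=b, y(cons)+5=d.

obd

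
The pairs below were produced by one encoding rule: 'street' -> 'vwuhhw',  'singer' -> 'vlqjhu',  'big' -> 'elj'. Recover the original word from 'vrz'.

Compare letters: s→v is +3, t→w is +3, r→u is +3 — a constant shift. This is a Caesar cipher with shift 3.
Reversing it on vrz: v−3=s, r−3=o, z−3=w.

sow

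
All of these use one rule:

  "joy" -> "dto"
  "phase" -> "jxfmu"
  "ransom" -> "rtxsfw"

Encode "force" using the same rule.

The output letters match the input read backwards, each shifted +5: joy reversed is yoj. The word is reversed, then every letter is shifted forward by 5.
On force: reverse → ecrof; then shift: e+5=j, c+5=h, r+5=w, o+5=t, f+5=k.

jhwtk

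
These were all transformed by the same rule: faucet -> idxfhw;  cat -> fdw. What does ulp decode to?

rim

Compare letters: f→i is +3, a→d is +3, u→x is +3 — a constant shift. This is a Caesar cipher with shift 3.
Reversing it on ulp: u−3=r, l−3=i, p−3=m.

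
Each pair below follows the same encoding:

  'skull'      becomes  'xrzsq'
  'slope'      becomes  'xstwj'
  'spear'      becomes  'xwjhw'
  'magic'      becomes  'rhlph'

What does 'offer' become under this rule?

It's a Vigenère-style cipher with numeric key [5,7]: position i shifts by key[i mod 2].
On offer: o+5=t, f+7=m, f+5=k, e+7=l, r+5=w.

tmklw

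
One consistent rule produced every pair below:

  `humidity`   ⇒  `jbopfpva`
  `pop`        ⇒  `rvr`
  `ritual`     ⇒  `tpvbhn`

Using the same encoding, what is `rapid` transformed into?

The shift depends on letter class: consonant h→j is +2, but vowel u→b is +7. Two shifts are in play — +7 for a/e/i/o/u, +2 for every other letter.
For rapid: r(cons)+2=t, a(vowel)+7=h, p(cons)+2=r, i(vowel)+7=p, d(cons)+2=f.

thrpf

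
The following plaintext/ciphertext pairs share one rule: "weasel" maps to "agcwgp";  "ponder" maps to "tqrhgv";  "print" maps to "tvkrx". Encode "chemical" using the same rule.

The shift depends on letter class: consonant w→a is +4, but vowel e→g is +2. Two shifts are in play — +2 for a/e/i/o/u, +4 for every other letter.
Applying it to chemical: c(cons)+4=g, h(cons)+4=l, e(vowel)+2=g, m(cons)+4=q, i(vowel)+2=k, c(cons)+4=g, a(vowel)+2=c, l(cons)+4=p.

glgqkgcp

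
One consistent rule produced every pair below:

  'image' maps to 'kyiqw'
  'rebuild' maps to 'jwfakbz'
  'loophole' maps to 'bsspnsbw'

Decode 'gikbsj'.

i(8)→k(10) and m(12)→y(24) fit y≡23x+8 (mod 26); the inverse of 23 mod 26 is 17. This is an affine cipher: with a=0,…,z=25, each position x becomes (23x+8) mod 26.
Reversing it on gikbsj: g(6)→17·(6−8)≡18=s; i(8)→17·(8−8)≡0=a; k(10)→17·(10−8)≡8=i; b(1)→17·(1−8)≡11=l; s(18)→17·(18−8)≡14=o; j(9)→17·(9−8)≡17=r (all mod 26).

sailor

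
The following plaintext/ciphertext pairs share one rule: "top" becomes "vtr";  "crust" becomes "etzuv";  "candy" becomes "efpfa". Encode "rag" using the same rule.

tfi

The shift depends on letter class: consonant t→v is +2, but vowel o→t is +5. Two shifts are in play — +5 for a/e/i/o/u, +2 for every other letter.
For rag: r(cons)+2=t, a(vowel)+5=f, g(cons)+2=i.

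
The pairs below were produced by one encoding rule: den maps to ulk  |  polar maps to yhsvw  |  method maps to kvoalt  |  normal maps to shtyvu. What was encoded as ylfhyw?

prayer

Two steps: reverse the string, then apply a Caesar shift of +7.
Reversing it on ylfhyw: shift back: y−7=r, l−7=e, f−7=y, h−7=a, y−7=r, w−7=p → reyarp; then reverse → prayer.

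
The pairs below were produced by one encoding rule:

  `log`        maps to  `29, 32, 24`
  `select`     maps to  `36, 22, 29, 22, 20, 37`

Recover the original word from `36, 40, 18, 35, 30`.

The number is (letter's place in the alphabet, a=1) + 17.
Decoding 36, 40, 18, 35, 30: 36→(36−17)÷1=19=s, 40→(40−17)÷1=23=w, 18→(18−17)÷1=1=a, 35→(35−17)÷1=18=r, 30→(30−17)÷1=13=m.

swarm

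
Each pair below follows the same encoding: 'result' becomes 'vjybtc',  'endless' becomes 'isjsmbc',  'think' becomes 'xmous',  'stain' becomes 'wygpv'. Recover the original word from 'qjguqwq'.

In result: r→v is +4, e→j is +5, s→y is +6, u→b is +7 — the shift increases by 1 each position. The shift increases by 1 at each position, starting from +4: 4, 5, 6, ….
Reversing it on qjguqwq: q−4=m, j−5=e, g−6=a, u−7=n, q−8=i, w−9=n, q−10=g.

meaning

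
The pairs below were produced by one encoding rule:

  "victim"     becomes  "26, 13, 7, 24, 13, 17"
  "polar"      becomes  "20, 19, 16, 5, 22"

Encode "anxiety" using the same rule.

5, 18, 28, 13, 9, 24, 29

v is letter #22 and maps to 26: an offset of 4. Letters become their 1-based position plus 4 (so a→5, b→6, …).
On anxiety: a=1→5, n=14→18, x=24→28, i=9→13, e=5→9, t=20→24, y=25→29.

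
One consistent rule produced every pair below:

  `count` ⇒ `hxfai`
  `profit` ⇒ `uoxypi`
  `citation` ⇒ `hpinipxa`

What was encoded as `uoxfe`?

proud

Treating letters as 0–25, the rule is x ↦ 23x + 13 (mod 26).
Reversing it on uoxfe: u(20)→17·(20−13)≡15=p; o(14)→17·(14−13)≡17=r; x(23)→17·(23−13)≡14=o; f(5)→17·(5−13)≡20=u; e(4)→17·(4−13)≡3=d (all mod 26).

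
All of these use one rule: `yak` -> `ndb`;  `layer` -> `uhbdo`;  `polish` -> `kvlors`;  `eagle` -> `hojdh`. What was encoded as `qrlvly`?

Read the word backwards and shift each letter +3.
Reversing it on qrlvly: shift back: q−3=n, r−3=o, l−3=i, v−3=s, l−3=i, y−3=v → noisiv; then reverse → vision.

vision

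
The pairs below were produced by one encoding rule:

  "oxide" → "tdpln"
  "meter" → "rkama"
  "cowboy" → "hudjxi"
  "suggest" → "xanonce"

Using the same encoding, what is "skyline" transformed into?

xqftrxp

In oxide: o→t is +5, x→d is +6, i→p is +7, d→l is +8 — the shift increases by 1 each position. Each letter shifts forward by (position + 5), i.e. 5, 6, 7, … — the shift grows by one for each successive letter.
Applying it to skyline: s+5=x, k+6=q, y+7=f, l+8=t, i+9=r, n+10=x, e+11=p.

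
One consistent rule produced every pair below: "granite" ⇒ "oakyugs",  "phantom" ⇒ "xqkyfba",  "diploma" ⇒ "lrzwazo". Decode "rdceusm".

justify

In granite: g→o is +8, r→a is +9, a→k is +10, n→y is +11 — the shift increases by 1 each position. Each letter shifts forward by (position + 8), i.e. 8, 9, 10, … — the shift grows by one for each successive letter.
Undoing it on rdceusm: r−8=j, d−9=u, c−10=s, e−11=t, u−12=i, s−13=f, m−14=y.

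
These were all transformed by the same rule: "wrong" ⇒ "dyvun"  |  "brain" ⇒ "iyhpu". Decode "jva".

cot

This is a Caesar cipher with shift 7.
Undoing it on jva: j−7=c, v−7=o, a−7=t.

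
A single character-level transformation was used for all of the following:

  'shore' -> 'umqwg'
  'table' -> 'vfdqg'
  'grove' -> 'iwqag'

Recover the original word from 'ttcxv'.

A repeating key of period 2 is used — shifts +2, +5 over and over.
Decoding ttcxv: t−2=r, t−5=o, c−2=a, x−5=s, v−2=t.

roast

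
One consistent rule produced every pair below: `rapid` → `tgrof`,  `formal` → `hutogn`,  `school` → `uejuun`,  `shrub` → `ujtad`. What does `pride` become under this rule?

The shift depends on letter class: consonant r→t is +2, but vowel a→g is +6. The rule splits by letter class: vowels +6, consonants +2.
Applying it to pride: p(cons)+2=r, r(cons)+2=t, i(vowel)+6=o, d(cons)+2=f, e(vowel)+6=k.

rtofk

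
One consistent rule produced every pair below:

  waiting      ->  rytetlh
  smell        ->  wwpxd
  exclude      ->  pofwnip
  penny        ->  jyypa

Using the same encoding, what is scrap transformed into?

The output letters match the input read backwards, each shifted +11: waiting reversed is gnitiaw. The word is reversed, then every letter is shifted forward by 11.
For scrap: reverse → parcs; then shift: p+11=a, a+11=l, r+11=c, c+11=n, s+11=d.

alcnd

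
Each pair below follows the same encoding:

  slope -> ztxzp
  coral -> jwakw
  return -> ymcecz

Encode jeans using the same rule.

In slope: s→z is +7, l→t is +8, o→x is +9, p→z is +10 — the shift increases by 1 each position. Letter i (0-indexed) is shifted by i+7, so successive shifts are 7, 8, 9, ….
For jeans: j+7=q, e+8=m, a+9=j, n+10=x, s+11=d.

qmjxd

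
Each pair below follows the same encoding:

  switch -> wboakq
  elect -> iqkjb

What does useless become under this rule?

In switch: s→w is +4, w→b is +5, i→o is +6, t→a is +7 — the shift increases by 1 each position. Each letter shifts forward by (position + 4), i.e. 4, 5, 6, … — the shift grows by one for each successive letter.
Applying it to useless: u+4=y, s+5=x, e+6=k, l+7=s, e+8=m, s+9=b, s+10=c.

yxksmbc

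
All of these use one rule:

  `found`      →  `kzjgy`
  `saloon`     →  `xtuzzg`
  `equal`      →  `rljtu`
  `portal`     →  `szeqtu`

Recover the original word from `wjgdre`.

Each letter's alphabet position (a=0..z=25) is mapped through 19·x+19 mod 26 — an affine cipher.
Undoing it on wjgdre: w(22)→11·(22−19)≡7=h; j(9)→11·(9−19)≡20=u; g(6)→11·(6−19)≡13=n; d(3)→11·(3−19)≡6=g; r(17)→11·(17−19)≡4=e; e(4)→11·(4−19)≡17=r (all mod 26).

hunger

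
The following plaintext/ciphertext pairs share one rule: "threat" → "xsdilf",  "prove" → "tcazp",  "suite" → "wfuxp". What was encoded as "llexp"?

The shifts repeat in a cycle of length 3: positions 0,1,… shift by +4, +11, +12, then the pattern repeats.
Decoding llexp: l−4=h, l−11=a, e−12=s, x−4=t, p−11=e.

haste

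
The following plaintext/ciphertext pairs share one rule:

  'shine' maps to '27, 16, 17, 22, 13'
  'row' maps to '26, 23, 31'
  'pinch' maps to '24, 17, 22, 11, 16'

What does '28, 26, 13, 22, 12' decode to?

trend

s is letter #19 and maps to 27: an offset of 8. Each letter is replaced by its alphabet position (a=1..z=26) + 8.
Decoding 28, 26, 13, 22, 12: 28→(28−8)÷1=20=t, 26→(26−8)÷1=18=r, 13→(13−8)÷1=5=e, 22→(22−8)÷1=14=n, 12→(12−8)÷1=4=d.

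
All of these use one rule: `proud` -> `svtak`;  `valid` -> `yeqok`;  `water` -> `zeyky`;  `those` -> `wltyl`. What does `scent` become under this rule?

vgjta

In proud: p→s is +3, r→v is +4, o→t is +5, u→a is +6 — the shift increases by 1 each position. The shift increases by 1 at each position, starting from +3: 3, 4, 5, ….
On scent: s+3=v, c+4=g, e+5=j, n+6=t, t+7=a.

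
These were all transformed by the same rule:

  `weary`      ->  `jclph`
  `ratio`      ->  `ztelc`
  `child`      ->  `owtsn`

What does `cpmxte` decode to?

timber

The output letters match the input read backwards, each shifted +11: weary reversed is yraew. Two steps: reverse the string, then apply a Caesar shift of +11.
Undoing it on cpmxte: shift back: c−11=r, p−11=e, m−11=b, x−11=m, t−11=i, e−11=t → rebmit; then reverse → timber.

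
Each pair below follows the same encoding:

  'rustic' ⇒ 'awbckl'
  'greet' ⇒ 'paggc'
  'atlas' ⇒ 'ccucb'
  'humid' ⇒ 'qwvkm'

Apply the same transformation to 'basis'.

kcbkb

The shift depends on letter class: consonant r→a is +9, but vowel u→w is +2. Two shifts are in play — +2 for a/e/i/o/u, +9 for every other letter.
On basis: b(cons)+9=k, a(vowel)+2=c, s(cons)+9=b, i(vowel)+2=k, s(cons)+9=b.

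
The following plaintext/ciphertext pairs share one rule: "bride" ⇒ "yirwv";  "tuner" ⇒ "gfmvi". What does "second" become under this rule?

This is the alphabet-reversal cipher (Atbash): a becomes z, b becomes y, etc.
On second: s↔h, e↔v, c↔x, o↔l, n↔m, d↔w.

hvxlmw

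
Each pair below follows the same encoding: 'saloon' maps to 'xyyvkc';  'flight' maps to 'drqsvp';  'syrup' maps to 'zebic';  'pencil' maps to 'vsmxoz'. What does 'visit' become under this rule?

dscsf

The output letters match the input read backwards, each shifted +10: saloon reversed is noolas. Two steps: reverse the string, then apply a Caesar shift of +10.
For visit: reverse → tisiv; then shift: t+10=d, i+10=s, s+10=c, i+10=s, v+10=f.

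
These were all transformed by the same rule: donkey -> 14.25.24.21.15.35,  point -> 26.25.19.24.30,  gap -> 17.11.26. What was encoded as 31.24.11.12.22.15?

unable

d is letter #4 and maps to 14: an offset of 10. Each letter is replaced by its alphabet position (a=1..z=26) + 10.
Undoing it on 31.24.11.12.22.15: 31→(31−10)÷1=21=u, 24→(24−10)÷1=14=n, 11→(11−10)÷1=1=a, 12→(12−10)÷1=2=b, 22→(22−10)÷1=12=l, 15→(15−10)÷1=5=e.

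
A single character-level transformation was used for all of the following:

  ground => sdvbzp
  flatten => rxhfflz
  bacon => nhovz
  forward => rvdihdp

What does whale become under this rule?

The shift depends on letter class: consonant g→s is +12, but vowel o→v is +7. The rule splits by letter class: vowels +7, consonants +12.
On whale: w(cons)+12=i, h(cons)+12=t, a(vowel)+7=h, l(cons)+12=x, e(vowel)+7=l.

ithxl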